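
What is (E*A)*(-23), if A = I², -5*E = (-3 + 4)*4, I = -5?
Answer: 460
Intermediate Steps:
E = -⅘ (E = -(-3 + 4)*4/5 = -4/5 = -⅕*4 = -⅘ ≈ -0.80000)
A = 25 (A = (-5)² = 25)
(E*A)*(-23) = -⅘*25*(-23) = -20*(-23) = 460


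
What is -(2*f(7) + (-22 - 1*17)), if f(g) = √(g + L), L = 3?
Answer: 39 - 2*√10 ≈ 32.675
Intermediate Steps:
f(g) = √(3 + g) (f(g) = √(g + 3) = √(3 + g))
-(2*f(7) + (-22 - 1*17)) = -(2*√(3 + 7) + (-22 - 1*17)) = -(2*√10 + (-22 - 17)) = -(2*√10 - 39) = -(-39 + 2*√10) = 39 - 2*√10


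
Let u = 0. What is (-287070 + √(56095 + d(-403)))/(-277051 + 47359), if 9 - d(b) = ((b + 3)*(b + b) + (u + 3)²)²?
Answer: 47845/38282 - I*√103947507177/229692 ≈ 1.2498 - 1.4037*I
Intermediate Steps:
d(b) = 9 - (9 + 2*b*(3 + b))² (d(b) = 9 - ((b + 3)*(b + b) + (0 + 3)²)² = 9 - ((3 + b)*(2*b) + 3²)² = 9 - (2*b*(3 + b) + 9)² = 9 - (9 + 2*b*(3 + b))²)
(-287070 + √(56095 + d(-403)))/(-277051 + 47359) = (-287070 + √(56095 + (9 - (9 + 2*(-403)² + 6*(-403))²)))/(-277051 + 47359) = (-287070 + √(56095 + (9 - (9 + 2*162409 - 2418)²)))/(-229692) = (-287070 + √(56095 + (9 - (9 + 324818 - 2418)²)))*(-1/229692) = (-287070 + √(56095 + (9 - 1*322409²)))*(-1/229692) = (-287070 + √(56095 + (9 - 1*103947563281)))*(-1/229692) = (-287070 + √(56095 + (9 - 103947563281)))*(-1/229692) = (-287070 + √(56095 - 103947563272))*(-1/229692) = (-287070 + √(-103947507177))*(-1/229692) = (-287070 + I*√103947507177)*(-1/229692) = 47845/38282 - I*√103947507177/229692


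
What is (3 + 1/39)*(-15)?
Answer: -590/13 ≈ -45.385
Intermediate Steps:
(3 + 1/39)*(-15) = (118/39)*(-15) = -590/13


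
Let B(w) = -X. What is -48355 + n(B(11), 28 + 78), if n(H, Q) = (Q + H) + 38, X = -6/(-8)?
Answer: -192847/4 ≈ -48212.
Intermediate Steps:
X = ¾ (X = -6*(-⅛) = ¾ ≈ 0.75000)
B(w) = -¾ (B(w) = -1*¾ = -¾)
n(H, Q) = 38 + H + Q (n(H, Q) = (H + Q) + 38 = 38 + H + Q)
-48355 + n(B(11), 28 + 78) = -48355 + (38 - ¾ + (28 + 78)) = -48355 + (38 - ¾ + 106) = -48355 + 573/4 = -192847/4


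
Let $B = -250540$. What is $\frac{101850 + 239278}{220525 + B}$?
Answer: $- \frac{341128}{30015} \approx -11.365$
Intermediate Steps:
$\frac{101850 + 239278}{220525 + B} = \frac{101850 + 239278}{220525 - 250540} = \frac{341128}{-30015} = 341128 \left(- \frac{1}{30015}\right) = - \frac{341128}{30015}$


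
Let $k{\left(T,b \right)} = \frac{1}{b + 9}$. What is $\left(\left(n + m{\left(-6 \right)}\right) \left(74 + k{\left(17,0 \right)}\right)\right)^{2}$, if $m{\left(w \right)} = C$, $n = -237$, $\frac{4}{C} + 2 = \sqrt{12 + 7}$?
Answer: $\frac{5597376737057}{18225} - \frac{12624170264 \sqrt{19}}{18225} \approx 3.0411 \cdot 10^{8}$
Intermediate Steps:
$C = \frac{4}{-2 + \sqrt{19}}$ ($C = \frac{4}{-2 + \sqrt{12 + 7}} = \frac{4}{-2 + \sqrt{19}} \approx 1.6957$)
$k{\left(T,b \right)} = \frac{1}{9 + b}$
$m{\left(w \right)} = \frac{8}{15} + \frac{4 \sqrt{19}}{15}$
$\left(\left(n + m{\left(-6 \right)}\right) \left(74 + k{\left(17,0 \right)}\right)\right)^{2} = \left(\left(-237 + \left(\frac{8}{15} + \frac{4 \sqrt{19}}{15}\right)\right) \left(74 + \frac{1}{9 + 0}\right)\right)^{2} = \left(\left(- \frac{3547}{15} + \frac{4 \sqrt{19}}{15}\right) \left(74 + \frac{1}{9}\right)\right)^{2} = \left(\left(- \frac{3547}{15} + \frac{4 \sqrt{19}}{15}\right) \frac{667}{9}\right)^{2} = \left(- \frac{2365849}{135} + \frac{2668 \sqrt{19}}{135}\right)^{2}$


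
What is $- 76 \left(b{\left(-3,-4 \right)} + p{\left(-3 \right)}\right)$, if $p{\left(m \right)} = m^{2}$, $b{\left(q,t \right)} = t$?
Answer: $-380$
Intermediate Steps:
$- 76 \left(b{\left(-3,-4 \right)} + p{\left(-3 \right)}\right) = - 76 \left(-4 + \left(-3\right)^{2}\right) = - 76 \left(-4 + 9\right) = \left(-76\right) 5 = -380$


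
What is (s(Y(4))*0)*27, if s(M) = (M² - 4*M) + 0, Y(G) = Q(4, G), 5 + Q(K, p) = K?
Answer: 0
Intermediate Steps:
Q(K, p) = -5 + K
Y(G) = -1 (Y(G) = -5 + 4 = -1)
s(M) = M² - 4*M
(s(Y(4))*0)*27 = (-(-4 - 1)*0)*27 = (-1*(-5)*0)*27 = (5*0)*27 = 0*27 = 0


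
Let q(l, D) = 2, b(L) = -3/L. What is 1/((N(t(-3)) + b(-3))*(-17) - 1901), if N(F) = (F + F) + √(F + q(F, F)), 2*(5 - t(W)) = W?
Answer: -4278/9145729 + 17*√34/9145729 ≈ -0.00045692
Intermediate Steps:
t(W) = 5 - W/2
N(F) = √(2 + F) + 2*F (N(F) = (F + F) + √(F + 2) = 2*F + √(2 + F) = √(2 + F) + 2*F)
1/((N(t(-3)) + b(-3))*(-17) - 1901) = 1/(((√(2 + (5 - ½*(-3))) + 2*(5 - ½*(-3))) - 3/(-3))*(-17) - 1901) = 1/(((√(2 + (5 + 3/2)) + 2*(5 + 3/2)) - 3*(-⅓))*(-17) - 1901) = 1/(((√(2 + 13/2) + 2*(13/2)) + 1)*(-17) - 1901) = 1/(((√(17/2) + 13) + 1)*(-17) - 1901) = 1/(((√34/2 + 13) + 1)*(-17) - 1901) = 1/(((13 + √34/2) + 1)*(-17) - 1901) = 1/((14 + √34/2)*(-17) - 1901) = 1/((-238 - 17*√34/2) - 1901) = 1/(-2139 - 17*√34/2)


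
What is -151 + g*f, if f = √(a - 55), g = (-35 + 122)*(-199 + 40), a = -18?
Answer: -151 - 13833*I*√73 ≈ -151.0 - 1.1819e+5*I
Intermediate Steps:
g = -13833 (g = 87*(-159) = -13833)
f = I*√73 (f = √(-18 - 55) = √(-73) = I*√73 ≈ 8.544*I)
-151 + g*f = -151 - 13833*I*√73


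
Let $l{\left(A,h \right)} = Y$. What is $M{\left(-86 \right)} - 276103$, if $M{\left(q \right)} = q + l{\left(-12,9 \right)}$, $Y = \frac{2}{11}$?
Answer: $- \frac{3038077}{11} \approx -2.7619 \cdot 10^{5}$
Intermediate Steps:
$Y = \frac{2}{11}$ ($Y = 2 \cdot \frac{1}{11} = \frac{2}{11} \approx 0.18182$)
$l{\left(A,h \right)} = \frac{2}{11}$
$M{\left(q \right)} = \frac{2}{11} + q$ ($M{\left(q \right)} = q + \frac{2}{11} = \frac{2}{11} + q$)
$M{\left(-86 \right)} - 276103 = \left(\frac{2}{11} - 86\right) - 276103 = - \frac{944}{11} - 276103 = - \frac{3038077}{11}$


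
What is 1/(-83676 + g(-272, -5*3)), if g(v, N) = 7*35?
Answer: -1/83431 ≈ -1.1986e-5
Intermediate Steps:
g(v, N) = 245
1/(-83676 + g(-272, -5*3)) = 1/(-83676 + 245) = 1/(-83431) = -1/83431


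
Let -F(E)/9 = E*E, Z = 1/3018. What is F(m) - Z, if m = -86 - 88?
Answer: -822356713/3018 ≈ -2.7248e+5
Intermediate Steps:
m = -174
Z = 1/3018 ≈ 0.00033135
F(E) = -9*E² (F(E) = -9*E*E = -9*E²)
F(m) - Z = -9*(-174)² - 1*1/3018 = -9*30276 - 1/3018 = -272484 - 1/3018 = -822356713/3018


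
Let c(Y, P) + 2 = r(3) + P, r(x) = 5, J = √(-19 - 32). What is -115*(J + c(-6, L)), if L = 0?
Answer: -345 - 115*I*√51 ≈ -345.0 - 821.26*I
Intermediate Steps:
J = I*√51 (J = √(-51) = I*√51 ≈ 7.1414*I)
c(Y, P) = 3 + P (c(Y, P) = -2 + (5 + P) = 3 + P)
-115*(J + c(-6, L)) = -115*(I*√51 + (3 + 0)) = -115*(I*√51 + 3) = -115*(3 + I*√51) = -345 - 115*I*√51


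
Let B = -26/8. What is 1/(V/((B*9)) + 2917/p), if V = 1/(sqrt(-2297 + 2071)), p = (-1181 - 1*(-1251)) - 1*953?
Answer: -3984256590327/13162040749385 - 182447226*I*sqrt(226)/13162040749385 ≈ -0.30271 - 0.00020839*I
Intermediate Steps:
p = -883 (p = (-1181 + 1251) - 953 = 70 - 953 = -883)
B = -13/4 (B = -26*1/8 = -13/4 ≈ -3.2500)
V = -I*sqrt(226)/226 (V = 1/(sqrt(-226)) = 1/(I*sqrt(226)) = -I*sqrt(226)/226 ≈ -0.066519*I)
1/(V/((B*9)) + 2917/p) = 1/((-I*sqrt(226)/226)/((-13/4*9)) + 2917/(-883)) = 1/((-I*sqrt(226)/226)/(-117/4) + 2917*(-1/883)) = 1/(-I*sqrt(226)/226*(-4/117) - 2917/883) = 1/(2*I*sqrt(226)/13221 - 2917/883) = 1/(-2917/883 + 2*I*sqrt(226)/13221)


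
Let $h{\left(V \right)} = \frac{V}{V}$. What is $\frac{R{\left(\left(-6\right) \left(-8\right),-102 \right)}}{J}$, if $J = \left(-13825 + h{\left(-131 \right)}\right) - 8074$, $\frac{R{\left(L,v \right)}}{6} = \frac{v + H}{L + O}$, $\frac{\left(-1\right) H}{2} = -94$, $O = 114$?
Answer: $- \frac{43}{295623} \approx -0.00014546$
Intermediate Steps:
$H = 188$ ($H = \left(-2\right) \left(-94\right) = 188$)
$h{\left(V \right)} = 1$
$R{\left(L,v \right)} = \frac{6 \left(188 + v\right)}{114 + L}$ ($R{\left(L,v \right)} = 6 \frac{v + 188}{L + 114} = 6 \frac{188 + v}{114 + L} = \frac{6 \left(188 + v\right)}{114 + L}$)
$J = -21898$ ($J = \left(-13825 + 1\right) - 8074 = -13824 - 8074 = -21898$)
$\frac{R{\left(\left(-6\right) \left(-8\right),-102 \right)}}{J} = \frac{6 \frac{1}{114 - -48} \left(188 - 102\right)}{-21898} = 6 \frac{1}{114 + 48} \cdot 86 \left(- \frac{1}{21898}\right) = 6 \cdot \frac{1}{162} \cdot 86 \left(- \frac{1}{21898}\right) = \frac{86}{27} \left(- \frac{1}{21898}\right) = - \frac{43}{295623}$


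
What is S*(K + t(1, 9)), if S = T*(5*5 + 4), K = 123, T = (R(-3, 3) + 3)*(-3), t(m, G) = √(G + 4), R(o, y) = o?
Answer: 0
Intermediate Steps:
t(m, G) = √(4 + G)
T = 0 (T = (-3 + 3)*(-3) = 0*(-3) = 0)
S = 0 (S = 0*(5*5 + 4) = 0*(25 + 4) = 0*29 = 0)
S*(K + t(1, 9)) = 0*(123 + √(4 + 9)) = 0*(123 + √13) = 0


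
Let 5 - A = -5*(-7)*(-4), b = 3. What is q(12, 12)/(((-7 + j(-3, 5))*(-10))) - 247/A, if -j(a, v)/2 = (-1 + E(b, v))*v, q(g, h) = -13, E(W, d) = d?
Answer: -4719/2726 ≈ -1.7311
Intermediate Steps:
A = 145 (A = 5 - (-5*(-7))*(-4) = 5 - 35*(-4) = 5 - 1*(-140) = 5 + 140 = 145)
j(a, v) = -2*v*(-1 + v) (j(a, v) = -2*(-1 + v)*v = -2*v*(-1 + v))
q(12, 12)/(((-7 + j(-3, 5))*(-10))) - 247/A = -13*(-1/(10*(-7 + 2*5*(1 - 1*5)))) - 247/145 = -13*(-1/(10*(-7 + 2*5*(1 - 5)))) - 247*1/145 = -13*(-1/(10*(-7 + 2*5*(-4)))) - 247/145 = -13*(-1/(10*(-7 - 40))) - 247/145 = -13/((-47*(-10))) - 247/145 = -13/470 - 247/145 = -4719/2726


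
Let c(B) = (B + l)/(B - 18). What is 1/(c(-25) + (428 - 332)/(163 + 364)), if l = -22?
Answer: 22661/28897 ≈ 0.78420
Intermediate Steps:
c(B) = (-22 + B)/(-18 + B) (c(B) = (B - 22)/(B - 18) = (-22 + B)/(-18 + B))
1/(c(-25) + (428 - 332)/(163 + 364)) = 1/((-22 - 25)/(-18 - 25) + (428 - 332)/(163 + 364)) = 1/(-47/(-43) + 96/527) = 1/(-1/43*(-47) + 96*(1/527)) = 1/(47/43 + 96/527) = 1/(28897/22661) = 22661/28897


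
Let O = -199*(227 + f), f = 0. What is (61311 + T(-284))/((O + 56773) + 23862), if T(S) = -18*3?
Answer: 8751/5066 ≈ 1.7274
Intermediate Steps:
O = -45173 (O = -199*(227 + 0) = -199*227 = -45173)
T(S) = -54
(61311 + T(-284))/((O + 56773) + 23862) = (61311 - 54)/((-45173 + 56773) + 23862) = 61257/(11600 + 23862) = 61257/35462 = 61257*(1/35462) = 8751/5066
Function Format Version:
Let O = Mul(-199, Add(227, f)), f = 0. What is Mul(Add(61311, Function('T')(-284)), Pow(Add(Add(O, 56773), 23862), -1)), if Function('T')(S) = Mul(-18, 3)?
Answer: Rational(8751, 5066) ≈ 1.7274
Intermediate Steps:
O = -45173 (O = Mul(-199, Add(227, 0)) = Mul(-199, 227) = -45173)
Function('T')(S) = -54
Mul(Add(61311, Function('T')(-284)), Pow(Add(Add(O, 56773), 23862), -1)) = Mul(Add(61311, -54), Pow(Add(Add(-45173, 56773), 23862), -1)) = Mul(61257, Pow(Add(11600, 23862), -1)) = Mul(61257, Pow(35462, -1)) = Mul(61257, Rational(1, 35462)) = Rational(8751, 5066)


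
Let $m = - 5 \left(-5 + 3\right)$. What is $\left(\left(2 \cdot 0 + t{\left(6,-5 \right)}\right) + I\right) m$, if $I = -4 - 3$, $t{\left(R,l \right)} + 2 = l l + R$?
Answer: $220$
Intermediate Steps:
$t{\left(R,l \right)} = -2 + R + l^{2}$ ($t{\left(R,l \right)} = -2 + \left(l l + R\right) = -2 + \left(l^{2} + R\right) = -2 + \left(R + l^{2}\right) = -2 + R + l^{2}$)
$I = -7$
$m = 10$ ($m = \left(-5\right) \left(-2\right) = 10$)
$\left(\left(2 \cdot 0 + t{\left(6,-5 \right)}\right) + I\right) m = \left(\left(2 \cdot 0 + \left(-2 + 6 + \left(-5\right)^{2}\right)\right) - 7\right) 10 = \left(\left(0 + \left(-2 + 6 + 25\right)\right) - 7\right) 10 = \left(\left(0 + 29\right) - 7\right) 10 = \left(29 - 7\right) 10 = 22 \cdot 10 = 220$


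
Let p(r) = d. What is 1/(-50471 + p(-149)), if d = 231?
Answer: -1/50240 ≈ -1.9904e-5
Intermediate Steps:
p(r) = 231
1/(-50471 + p(-149)) = 1/(-50471 + 231) = 1/(-50240) = -1/50240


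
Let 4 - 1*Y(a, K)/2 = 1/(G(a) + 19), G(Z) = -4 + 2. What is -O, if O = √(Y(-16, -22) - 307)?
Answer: -3*I*√9605/17 ≈ -17.295*I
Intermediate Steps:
G(Z) = -2
Y(a, K) = 134/17 (Y(a, K) = 8 - 2/(-2 + 19) = 8 - 2/17 = 134/17)
O = 3*I*√9605/17 (O = √(134/17 - 307) = √(-5085/17) = 3*I*√9605/17 ≈ 17.295*I)
-O = -3*I*√9605/17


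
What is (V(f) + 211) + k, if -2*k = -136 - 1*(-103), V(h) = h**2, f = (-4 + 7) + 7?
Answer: 655/2 ≈ 327.50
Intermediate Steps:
f = 10 (f = 3 + 7 = 10)
k = 33/2 (k = -(-136 - 1*(-103))/2 = -(-136 + 103)/2 = -1/2*(-33) = 33/2 ≈ 16.500)
(V(f) + 211) + k = (10**2 + 211) + 33/2 = (100 + 211) + 33/2 = 311 + 33/2 = 655/2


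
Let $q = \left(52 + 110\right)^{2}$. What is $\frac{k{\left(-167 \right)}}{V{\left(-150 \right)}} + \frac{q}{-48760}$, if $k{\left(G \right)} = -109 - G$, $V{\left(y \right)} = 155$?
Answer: $- \frac{61987}{377890} \approx -0.16403$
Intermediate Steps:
$q = 26244$ ($q = 162^{2} = 26244$)
$\frac{k{\left(-167 \right)}}{V{\left(-150 \right)}} + \frac{q}{-48760} = \frac{-109 - -167}{155} + \frac{26244}{-48760} = \left(-109 + 167\right) \frac{1}{155} + 26244 \left(- \frac{1}{48760}\right) = 58 \cdot \frac{1}{155} - \frac{6561}{12190} = \frac{58}{155} - \frac{6561}{12190} = - \frac{61987}{377890}$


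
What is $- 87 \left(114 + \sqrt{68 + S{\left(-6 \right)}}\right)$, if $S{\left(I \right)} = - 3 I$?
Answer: $-9918 - 87 \sqrt{86} \approx -10725.0$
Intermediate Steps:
$- 87 \left(114 + \sqrt{68 + S{\left(-6 \right)}}\right) = - 87 \left(114 + \sqrt{68 - -18}\right) = - 87 \left(114 + \sqrt{68 + 18}\right) = - 87 \left(114 + \sqrt{86}\right) = -9918 - 87 \sqrt{86}$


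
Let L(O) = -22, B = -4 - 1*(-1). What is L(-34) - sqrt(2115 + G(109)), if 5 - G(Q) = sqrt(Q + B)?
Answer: -22 - sqrt(2120 - sqrt(106)) ≈ -67.932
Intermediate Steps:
B = -3 (B = -4 + 1 = -3)
G(Q) = 5 - sqrt(-3 + Q) (G(Q) = 5 - sqrt(Q - 3) = 5 - sqrt(-3 + Q))
L(-34) - sqrt(2115 + G(109)) = -22 - sqrt(2115 + (5 - sqrt(-3 + 109))) = -22 - sqrt(2115 + (5 - sqrt(106))) = -22 - sqrt(2120 - sqrt(106))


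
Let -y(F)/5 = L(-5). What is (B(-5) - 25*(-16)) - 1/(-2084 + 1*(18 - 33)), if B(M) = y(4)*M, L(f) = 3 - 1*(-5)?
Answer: 1259401/2099 ≈ 600.00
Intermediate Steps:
L(f) = 8 (L(f) = 3 + 5 = 8)
y(F) = -40 (y(F) = -5*8 = -40)
B(M) = -40*M
(B(-5) - 25*(-16)) - 1/(-2084 + 1*(18 - 33)) = (-40*(-5) - 25*(-16)) - 1/(-2084 + 1*(18 - 33)) = (200 + 400) - 1/(-2084 + 1*(-15)) = 600 - 1/(-2084 - 15) = 600 - 1/(-2099) = 600 - 1*(-1/2099) = 600 + 1/2099 = 1259401/2099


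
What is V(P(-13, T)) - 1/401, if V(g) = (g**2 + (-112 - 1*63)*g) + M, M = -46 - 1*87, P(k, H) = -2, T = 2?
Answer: 88620/401 ≈ 221.00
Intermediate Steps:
M = -133 (M = -46 - 87 = -133)
V(g) = -133 + g**2 - 175*g (V(g) = (g**2 + (-112 - 1*63)*g) - 133 = (g**2 + (-112 - 63)*g) - 133 = (g**2 - 175*g) - 133 = -133 + g**2 - 175*g)
V(P(-13, T)) - 1/401 = (-133 + (-2)**2 - 175*(-2)) - 1/401 = (-133 + 4 + 350) - 1*1/401 = 221 - 1/401 = 88620/401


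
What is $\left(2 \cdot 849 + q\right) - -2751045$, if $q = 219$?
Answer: $2752962$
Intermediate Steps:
$\left(2 \cdot 849 + q\right) - -2751045 = \left(2 \cdot 849 + 219\right) - -2751045 = \left(1698 + 219\right) + 2751045 = 1917 + 2751045 = 2752962$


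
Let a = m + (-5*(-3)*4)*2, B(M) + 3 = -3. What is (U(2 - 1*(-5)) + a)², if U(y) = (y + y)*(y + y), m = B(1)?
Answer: 96100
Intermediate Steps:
B(M) = -6 (B(M) = -3 - 3 = -6)
m = -6
a = 114 (a = -6 + (-5*(-3)*4)*2 = -6 + (15*4)*2 = -6 + 60*2 = -6 + 120 = 114)
U(y) = 4*y² (U(y) = (2*y)*(2*y) = 4*y²)
(U(2 - 1*(-5)) + a)² = (4*(2 - 1*(-5))² + 114)² = (4*(2 + 5)² + 114)² = (4*7² + 114)² = (4*49 + 114)² = (196 + 114)² = 310² = 96100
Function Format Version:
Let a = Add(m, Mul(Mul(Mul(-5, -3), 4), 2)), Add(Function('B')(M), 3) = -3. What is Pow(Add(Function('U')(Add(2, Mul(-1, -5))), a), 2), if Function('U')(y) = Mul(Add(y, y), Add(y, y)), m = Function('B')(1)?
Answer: 96100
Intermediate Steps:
Function('B')(M) = -6 (Function('B')(M) = Add(-3, -3) = -6)
m = -6
a = 114 (a = Add(-6, Mul(Mul(Mul(-5, -3), 4), 2)) = Add(-6, Mul(Mul(15, 4), 2)) = Add(-6, Mul(60, 2)) = Add(-6, 120) = 114)
Function('U')(y) = Mul(4, Pow(y, 2)) (Function('U')(y) = Mul(Mul(2, y), Mul(2, y)) = Mul(4, Pow(y, 2)))
Pow(Add(Function('U')(Add(2, Mul(-1, -5))), a), 2) = Pow(Add(Mul(4, Pow(Add(2, Mul(-1, -5)), 2)), 114), 2) = Pow(Add(Mul(4, Pow(Add(2, 5), 2)), 114), 2) = Pow(Add(Mul(4, Pow(7, 2)), 114), 2) = Pow(Add(Mul(4, 49), 114), 2) = Pow(Add(196, 114), 2) = Pow(310, 2) = 96100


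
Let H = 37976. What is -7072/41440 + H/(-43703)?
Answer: -58837283/56595385 ≈ -1.0396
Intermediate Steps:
-7072/41440 + H/(-43703) = -7072/41440 + 37976/(-43703) = -7072*1/41440 + 37976*(-1/43703) = -221/1295 - 37976/43703 = -58837283/56595385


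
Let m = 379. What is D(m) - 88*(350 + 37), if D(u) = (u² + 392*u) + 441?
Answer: 258594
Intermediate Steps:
D(u) = 441 + u² + 392*u
D(m) - 88*(350 + 37) = (441 + 379² + 392*379) - 88*(350 + 37) = (441 + 143641 + 148568) - 88*387 = 292650 - 34056 = 258594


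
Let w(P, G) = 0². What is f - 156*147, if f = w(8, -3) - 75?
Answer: -23007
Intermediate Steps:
w(P, G) = 0
f = -75 (f = 0 - 75 = -75)
f - 156*147 = -75 - 156*147 = -75 - 22932 = -23007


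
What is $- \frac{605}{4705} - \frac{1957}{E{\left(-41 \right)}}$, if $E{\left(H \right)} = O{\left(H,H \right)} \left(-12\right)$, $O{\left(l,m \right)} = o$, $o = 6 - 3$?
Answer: $\frac{1837181}{33876} \approx 54.233$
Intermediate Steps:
$o = 3$
$O{\left(l,m \right)} = 3$
$E{\left(H \right)} = -36$ ($E{\left(H \right)} = 3 \left(-12\right) = -36$)
$- \frac{605}{4705} - \frac{1957}{E{\left(-41 \right)}} = - \frac{605}{4705} - \frac{1957}{-36} = \left(-605\right) \frac{1}{4705} - - \frac{1957}{36} = - \frac{121}{941} + \frac{1957}{36} = \frac{1837181}{33876}$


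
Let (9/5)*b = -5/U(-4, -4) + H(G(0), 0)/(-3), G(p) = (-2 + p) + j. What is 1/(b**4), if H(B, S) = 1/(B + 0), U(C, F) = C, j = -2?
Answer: 531441/160000 ≈ 3.3215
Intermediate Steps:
G(p) = -4 + p (G(p) = (-2 + p) - 2 = -4 + p)
H(B, S) = 1/B
b = 20/27 (b = 5*(-5/(-4) + 1/((-4 + 0)*(-3)))/9 = 5*(-5*(-1/4) - 1/3/(-4))/9 = 5*(5/4 - 1/4*(-1/3))/9 = 5*(5/4 + 1/12)/9 = (5/9)*(4/3) = 20/27 ≈ 0.74074)
1/(b**4) = 1/((20/27)**4) = 1/(160000/531441) = 531441/160000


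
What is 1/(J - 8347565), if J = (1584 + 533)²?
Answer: -1/3865876 ≈ -2.5867e-7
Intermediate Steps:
J = 4481689 (J = 2117² = 4481689)
1/(J - 8347565) = 1/(4481689 - 8347565) = 1/(-3865876) = -1/3865876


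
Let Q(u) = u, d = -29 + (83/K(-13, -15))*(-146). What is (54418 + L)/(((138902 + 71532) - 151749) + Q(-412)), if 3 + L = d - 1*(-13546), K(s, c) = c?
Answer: 1031098/874095 ≈ 1.1796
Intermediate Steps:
d = 11683/15 (d = -29 + (83/(-15))*(-146) = -29 + (83*(-1/15))*(-146) = -29 - 83/15*(-146) = -29 + 12118/15 = 11683/15 ≈ 778.87)
L = 214828/15 (L = -3 + (11683/15 - 1*(-13546)) = -3 + (11683/15 + 13546) = -3 + 214873/15 = 214828/15 ≈ 14322.)
(54418 + L)/(((138902 + 71532) - 151749) + Q(-412)) = (54418 + 214828/15)/(((138902 + 71532) - 151749) - 412) = 1031098/(15*((210434 - 151749) - 412)) = 1031098/(15*(58685 - 412)) = (1031098/15)/58273 = (1031098/15)*(1/58273) = 1031098/874095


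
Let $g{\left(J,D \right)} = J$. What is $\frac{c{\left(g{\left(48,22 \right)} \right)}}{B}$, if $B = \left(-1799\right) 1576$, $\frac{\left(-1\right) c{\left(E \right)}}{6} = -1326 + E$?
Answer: $- \frac{1917}{708806} \approx -0.0027045$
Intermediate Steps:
$c{\left(E \right)} = 7956 - 6 E$ ($c{\left(E \right)} = - 6 \left(-1326 + E\right) = 7956 - 6 E$)
$B = -2835224$
$\frac{c{\left(g{\left(48,22 \right)} \right)}}{B} = \frac{7956 - 288}{-2835224} = \left(7956 - 288\right) \left(- \frac{1}{2835224}\right) = 7668 \left(- \frac{1}{2835224}\right) = - \frac{1917}{708806}$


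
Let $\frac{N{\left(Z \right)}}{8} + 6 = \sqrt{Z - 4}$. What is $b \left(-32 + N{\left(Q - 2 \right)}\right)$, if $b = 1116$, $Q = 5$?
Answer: $-89280 + 8928 i \approx -89280.0 + 8928.0 i$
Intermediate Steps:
$N{\left(Z \right)} = -48 + 8 \sqrt{-4 + Z}$ ($N{\left(Z \right)} = -48 + 8 \sqrt{Z - 4} = -48 + 8 \sqrt{-4 + Z}$)
$b \left(-32 + N{\left(Q - 2 \right)}\right) = 1116 \left(-32 - \left(48 - 8 \sqrt{-4 + \left(5 - 2\right)}\right)\right) = 1116 \left(-32 - \left(48 - 8 \sqrt{-4 + 3}\right)\right) = 1116 \left(-32 - \left(48 - 8 \sqrt{-1}\right)\right) = 1116 \left(-32 - \left(48 - 8 i\right)\right) = 1116 \left(-80 + 8 i\right) = -89280 + 8928 i$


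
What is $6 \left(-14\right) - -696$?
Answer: $612$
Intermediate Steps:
$6 \left(-14\right) - -696 = -84 + 696 = 612$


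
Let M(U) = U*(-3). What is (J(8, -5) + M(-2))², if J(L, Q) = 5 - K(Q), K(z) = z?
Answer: 256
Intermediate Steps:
M(U) = -3*U
J(L, Q) = 5 - Q
(J(8, -5) + M(-2))² = ((5 - 1*(-5)) - 3*(-2))² = ((5 + 5) + 6)² = (10 + 6)² = 16² = 256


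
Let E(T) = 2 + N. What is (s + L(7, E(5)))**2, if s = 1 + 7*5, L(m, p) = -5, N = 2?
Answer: 961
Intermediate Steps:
E(T) = 4 (E(T) = 2 + 2 = 4)
s = 36 (s = 1 + 35 = 36)
(s + L(7, E(5)))**2 = (36 - 5)**2 = 31**2 = 961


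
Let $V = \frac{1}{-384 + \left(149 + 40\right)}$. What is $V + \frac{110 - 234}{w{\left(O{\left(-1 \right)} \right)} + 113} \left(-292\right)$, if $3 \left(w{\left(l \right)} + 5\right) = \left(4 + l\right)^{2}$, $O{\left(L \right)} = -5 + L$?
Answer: $\frac{2647669}{7995} \approx 331.17$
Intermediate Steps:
$V = - \frac{1}{195}$ ($V = \frac{1}{-384 + 189} = \frac{1}{-195} = - \frac{1}{195} \approx -0.0051282$)
$w{\left(l \right)} = -5 + \frac{\left(4 + l\right)^{2}}{3}$
$V + \frac{110 - 234}{w{\left(O{\left(-1 \right)} \right)} + 113} \left(-292\right) = - \frac{1}{195} + \frac{110 - 234}{\left(-5 + \frac{\left(4 - 6\right)^{2}}{3}\right) + 113} \left(-292\right) = - \frac{1}{195} + - \frac{124}{\left(-5 + \frac{\left(4 - 6\right)^{2}}{3}\right) + 113} \left(-292\right) = - \frac{1}{195} + - \frac{124}{\left(-5 + \frac{\left(-2\right)^{2}}{3}\right) + 113} \left(-292\right) = - \frac{1}{195} + - \frac{124}{\left(-5 + \frac{1}{3} \cdot 4\right) + 113} \left(-292\right) = - \frac{1}{195} + - \frac{124}{\left(-5 + \frac{4}{3}\right) + 113} \left(-292\right) = - \frac{1}{195} + - \frac{124}{- \frac{11}{3} + 113} \left(-292\right) = - \frac{1}{195} + - \frac{124}{\frac{328}{3}} \left(-292\right) = - \frac{1}{195} + \left(-124\right) \frac{3}{328} \left(-292\right) = - \frac{1}{195} - - \frac{13578}{41} = - \frac{1}{195} + \frac{13578}{41} = \frac{2647669}{7995}$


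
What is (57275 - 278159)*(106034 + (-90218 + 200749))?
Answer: -47835743460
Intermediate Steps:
(57275 - 278159)*(106034 + (-90218 + 200749)) = -220884*(106034 + 110531) = -220884*216565 = -47835743460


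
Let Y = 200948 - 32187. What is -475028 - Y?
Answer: -643789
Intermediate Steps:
Y = 168761
-475028 - Y = -475028 - 1*168761 = -475028 - 168761 = -643789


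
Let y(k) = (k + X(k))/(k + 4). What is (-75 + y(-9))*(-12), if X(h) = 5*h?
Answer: 3852/5 ≈ 770.40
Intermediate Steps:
y(k) = 6*k/(4 + k) (y(k) = (k + 5*k)/(k + 4) = (6*k)/(4 + k) = 6*k/(4 + k))
(-75 + y(-9))*(-12) = (-75 + 6*(-9)/(4 - 9))*(-12) = (-75 + 6*(-9)/(-5))*(-12) = (-75 + 6*(-9)*(-⅕))*(-12) = (-75 + 54/5)*(-12) = -321/5*(-12) = 3852/5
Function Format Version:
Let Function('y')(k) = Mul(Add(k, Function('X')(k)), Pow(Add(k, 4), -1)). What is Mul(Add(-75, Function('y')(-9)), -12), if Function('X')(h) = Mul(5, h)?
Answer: Rational(3852, 5) ≈ 770.40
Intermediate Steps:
Function('y')(k) = Mul(6, k, Pow(Add(4, k), -1)) (Function('y')(k) = Mul(Add(k, Mul(5, k)), Pow(Add(k, 4), -1)) = Mul(Mul(6, k), Pow(Add(4, k), -1)) = Mul(6, k, Pow(Add(4, k), -1)))
Mul(Add(-75, Function('y')(-9)), -12) = Mul(Add(-75, Mul(6, -9, Pow(Add(4, -9), -1))), -12) = Mul(Add(-75, Mul(6, -9, Pow(-5, -1))), -12) = Mul(Add(-75, Mul(6, -9, Rational(-1, 5))), -12) = Mul(Add(-75, Rational(54, 5)), -12) = Mul(Rational(-321, 5), -12) = Rational(3852, 5)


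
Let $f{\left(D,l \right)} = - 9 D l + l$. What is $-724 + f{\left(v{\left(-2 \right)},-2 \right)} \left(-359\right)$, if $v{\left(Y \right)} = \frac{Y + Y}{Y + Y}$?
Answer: $-6468$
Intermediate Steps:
$v{\left(Y \right)} = 1$ ($v{\left(Y \right)} = \frac{2 Y}{2 Y} = 2 Y \frac{1}{2 Y} = 1$)
$f{\left(D,l \right)} = l - 9 D l$ ($f{\left(D,l \right)} = - 9 D l + l = l - 9 D l$)
$-724 + f{\left(v{\left(-2 \right)},-2 \right)} \left(-359\right) = -724 + - 2 \left(1 - 9\right) \left(-359\right) = -724 + \left(-2\right) \left(-8\right) \left(-359\right) = -724 + 16 \left(-359\right) = -724 - 5744 = -6468$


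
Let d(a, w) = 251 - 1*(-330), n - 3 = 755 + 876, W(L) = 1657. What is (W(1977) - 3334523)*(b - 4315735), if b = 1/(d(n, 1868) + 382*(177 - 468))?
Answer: 1590571277424855176/110581 ≈ 1.4384e+13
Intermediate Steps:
n = 1634 (n = 3 + (755 + 876) = 3 + 1631 = 1634)
d(a, w) = 581 (d(a, w) = 251 + 330 = 581)
b = -1/110581 (b = 1/(581 + 382*(177 - 468)) = 1/(581 + 382*(-291)) = 1/(581 - 111162) = 1/(-110581) = -1/110581 ≈ -9.0431e-6)
(W(1977) - 3334523)*(b - 4315735) = (1657 - 3334523)*(-1/110581 - 4315735) = -3332866*(-477238292036/110581) = 1590571277424855176/110581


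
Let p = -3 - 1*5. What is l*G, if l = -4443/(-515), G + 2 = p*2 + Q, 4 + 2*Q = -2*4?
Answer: -106632/515 ≈ -207.05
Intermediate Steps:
p = -8 (p = -3 - 5 = -8)
Q = -6 (Q = -2 + (-2*4)/2 = -2 + (½)*(-8) = -2 - 4 = -6)
G = -24 (G = -2 + (-8*2 - 6) = -2 + (-16 - 6) = -2 - 22 = -24)
l = 4443/515 (l = -4443*(-1/515) = 4443/515 ≈ 8.6272)
l*G = (4443/515)*(-24) = -106632/515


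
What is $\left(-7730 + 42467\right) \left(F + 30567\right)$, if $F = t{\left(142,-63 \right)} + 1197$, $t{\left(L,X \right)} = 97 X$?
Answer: $891108261$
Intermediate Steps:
$F = -4914$ ($F = 97 \left(-63\right) + 1197 = -6111 + 1197 = -4914$)
$\left(-7730 + 42467\right) \left(F + 30567\right) = \left(-7730 + 42467\right) \left(-4914 + 30567\right) = 34737 \cdot 25653 = 891108261$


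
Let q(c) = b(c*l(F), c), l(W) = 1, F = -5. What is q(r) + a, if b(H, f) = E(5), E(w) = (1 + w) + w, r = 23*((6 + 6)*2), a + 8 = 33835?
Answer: 33838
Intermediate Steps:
a = 33827 (a = -8 + 33835 = 33827)
r = 552 (r = 23*(12*2) = 23*24 = 552)
E(w) = 1 + 2*w
b(H, f) = 11 (b(H, f) = 1 + 2*5 = 1 + 10 = 11)
q(c) = 11
q(r) + a = 11 + 33827 = 33838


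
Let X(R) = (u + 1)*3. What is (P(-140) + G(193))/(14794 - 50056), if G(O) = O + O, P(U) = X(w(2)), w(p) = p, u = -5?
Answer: -187/17631 ≈ -0.010606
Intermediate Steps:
X(R) = -12 (X(R) = (-5 + 1)*3 = -4*3 = -12)
P(U) = -12
G(O) = 2*O
(P(-140) + G(193))/(14794 - 50056) = (-12 + 2*193)/(14794 - 50056) = (-12 + 386)/(-35262) = 374*(-1/35262) = -187/17631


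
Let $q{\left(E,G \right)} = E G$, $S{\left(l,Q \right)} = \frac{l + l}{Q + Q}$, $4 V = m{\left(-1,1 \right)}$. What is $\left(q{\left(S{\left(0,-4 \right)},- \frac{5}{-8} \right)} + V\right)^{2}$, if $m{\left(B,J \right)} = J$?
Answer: $\frac{1}{16} \approx 0.0625$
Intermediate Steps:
$V = \frac{1}{4}$ ($V = \frac{1}{4} \cdot 1 = \frac{1}{4} \approx 0.25$)
$S{\left(l,Q \right)} = \frac{l}{Q}$ ($S{\left(l,Q \right)} = \frac{2 l}{2 Q} = 2 l \frac{1}{2 Q} = \frac{l}{Q}$)
$\left(q{\left(S{\left(0,-4 \right)},- \frac{5}{-8} \right)} + V\right)^{2} = \left(\frac{0}{-4} \left(- \frac{5}{-8}\right) + \frac{1}{4}\right)^{2} = \left(0 \left(- \frac{1}{4}\right) \left(\left(-5\right) \left(- \frac{1}{8}\right)\right) + \frac{1}{4}\right)^{2} = \left(0 \cdot \frac{5}{8} + \frac{1}{4}\right)^{2} = \left(0 + \frac{1}{4}\right)^{2} = \left(\frac{1}{4}\right)^{2} = \frac{1}{16}$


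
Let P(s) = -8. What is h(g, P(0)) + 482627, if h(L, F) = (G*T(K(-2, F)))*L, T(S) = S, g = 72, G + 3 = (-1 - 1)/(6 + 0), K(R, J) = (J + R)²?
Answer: 458627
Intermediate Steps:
G = -10/3 (G = -3 + (-1 - 1)/(6 + 0) = -3 - 2/6 = -3 - 2*⅙ = -3 - ⅓ = -10/3 ≈ -3.3333)
h(L, F) = -10*L*(-2 + F)²/3 (h(L, F) = (-10*(F - 2)²/3)*L = (-10*(-2 + F)²/3)*L = -10*L*(-2 + F)²/3)
h(g, P(0)) + 482627 = -10/3*72*(-2 - 8)² + 482627 = -10/3*72*(-10)² + 482627 = -10/3*72*100 + 482627 = -24000 + 482627 = 458627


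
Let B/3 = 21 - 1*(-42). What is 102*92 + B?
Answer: 9573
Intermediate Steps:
B = 189 (B = 3*(21 - 1*(-42)) = 3*(21 + 42) = 3*63 = 189)
102*92 + B = 102*92 + 189 = 9384 + 189 = 9573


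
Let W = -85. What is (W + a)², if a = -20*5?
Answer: 34225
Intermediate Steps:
a = -100
(W + a)² = (-85 - 100)² = (-185)² = 34225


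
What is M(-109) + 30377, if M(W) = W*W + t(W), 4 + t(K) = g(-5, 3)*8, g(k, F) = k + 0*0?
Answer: 42214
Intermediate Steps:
g(k, F) = k (g(k, F) = k + 0 = k)
t(K) = -44 (t(K) = -4 - 5*8 = -4 - 40 = -44)
M(W) = -44 + W² (M(W) = W*W - 44 = W² - 44 = -44 + W²)
M(-109) + 30377 = (-44 + (-109)²) + 30377 = (-44 + 11881) + 30377 = 11837 + 30377 = 42214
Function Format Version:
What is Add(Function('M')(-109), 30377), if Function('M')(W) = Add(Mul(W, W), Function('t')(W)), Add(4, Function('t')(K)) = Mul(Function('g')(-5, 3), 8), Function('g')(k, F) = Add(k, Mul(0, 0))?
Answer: 42214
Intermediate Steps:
Function('g')(k, F) = k (Function('g')(k, F) = Add(k, 0) = k)
Function('t')(K) = -44 (Function('t')(K) = Add(-4, Mul(-5, 8)) = Add(-4, -40) = -44)
Function('M')(W) = Add(-44, Pow(W, 2)) (Function('M')(W) = Add(Mul(W, W), -44) = Add(Pow(W, 2), -44) = Add(-44, Pow(W, 2)))
Add(Function('M')(-109), 30377) = Add(Add(-44, Pow(-109, 2)), 30377) = Add(Add(-44, 11881), 30377) = Add(11837, 30377) = 42214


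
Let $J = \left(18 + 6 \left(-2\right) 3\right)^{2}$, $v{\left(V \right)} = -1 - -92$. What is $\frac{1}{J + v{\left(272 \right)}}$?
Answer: $\frac{1}{415} \approx 0.0024096$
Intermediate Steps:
$v{\left(V \right)} = 91$ ($v{\left(V \right)} = -1 + 92 = 91$)
$J = 324$ ($J = \left(18 - 36\right)^{2} = \left(-18\right)^{2} = 324$)
$\frac{1}{J + v{\left(272 \right)}} = \frac{1}{324 + 91} = \frac{1}{415}$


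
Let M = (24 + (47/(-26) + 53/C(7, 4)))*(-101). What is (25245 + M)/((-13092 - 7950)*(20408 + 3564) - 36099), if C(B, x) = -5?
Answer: -3129643/65579139990 ≈ -4.7723e-5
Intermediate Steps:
M = -152207/130 (M = (24 + (47/(-26) + 53/(-5)))*(-101) = (24 + (47*(-1/26) + 53*(-⅕)))*(-101) = (24 + (-47/26 - 53/5))*(-101) = (24 - 1613/130)*(-101) = (1507/130)*(-101) = -152207/130 ≈ -1170.8)
(25245 + M)/((-13092 - 7950)*(20408 + 3564) - 36099) = (25245 - 152207/130)/((-13092 - 7950)*(20408 + 3564) - 36099) = 3129643/(130*(-21042*23972 - 36099)) = 3129643/(130*(-504418824 - 36099)) = (3129643/130)/(-504454923) = (3129643/130)*(-1/504454923) = -3129643/65579139990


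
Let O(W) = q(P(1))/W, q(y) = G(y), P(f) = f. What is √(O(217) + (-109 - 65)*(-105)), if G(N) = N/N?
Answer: √860316247/217 ≈ 135.17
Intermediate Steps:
G(N) = 1
q(y) = 1
O(W) = 1/W
√(O(217) + (-109 - 65)*(-105)) = √(1/217 + (-109 - 65)*(-105)) = √(1/217 - 174*(-105)) = √(1/217 + 18270) = √(3964591/217) = √860316247/217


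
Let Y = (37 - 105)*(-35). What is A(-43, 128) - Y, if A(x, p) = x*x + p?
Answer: -403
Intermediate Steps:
A(x, p) = p + x² (A(x, p) = x² + p = p + x²)
Y = 2380 (Y = -68*(-35) = 2380)
A(-43, 128) - Y = (128 + (-43)²) - 1*2380 = (128 + 1849) - 2380 = 1977 - 2380 = -403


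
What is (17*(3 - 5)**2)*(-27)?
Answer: -1836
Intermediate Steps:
(17*(3 - 5)**2)*(-27) = (17*(-2)**2)*(-27) = (17*4)*(-27) = 68*(-27) = -1836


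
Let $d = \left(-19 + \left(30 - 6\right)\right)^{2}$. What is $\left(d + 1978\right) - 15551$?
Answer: $-13548$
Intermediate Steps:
$d = 25$ ($d = \left(-19 + 24\right)^{2} = 5^{2} = 25$)
$\left(d + 1978\right) - 15551 = \left(25 + 1978\right) - 15551 = 2003 - 15551 = -13548$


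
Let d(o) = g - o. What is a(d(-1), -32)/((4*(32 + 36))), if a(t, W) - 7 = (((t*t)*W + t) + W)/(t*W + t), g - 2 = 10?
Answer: 1031/13702 ≈ 0.075244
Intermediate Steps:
g = 12 (g = 2 + 10 = 12)
d(o) = 12 - o
a(t, W) = 7 + (W + t + W*t**2)/(t + W*t) (a(t, W) = 7 + (((t*t)*W + t) + W)/(t*W + t) = 7 + ((t**2*W + t) + W)/(W*t + t) = 7 + ((W*t**2 + t) + W)/(t + W*t) = 7 + ((t + W*t**2) + W)/(t + W*t) = 7 + (W + t + W*t**2)/(t + W*t))
a(d(-1), -32)/((4*(32 + 36))) = ((-32 + 8*(12 - 1*(-1)) - 32*(12 - 1*(-1))**2 + 7*(-32)*(12 - 1*(-1)))/((12 - 1*(-1))*(1 - 32)))/((4*(32 + 36))) = ((-32 + 8*(12 + 1) - 32*(12 + 1)**2 + 7*(-32)*(12 + 1))/((12 + 1)*(-31)))/((4*68)) = (-1/31*(-32 + 8*13 - 32*13**2 + 7*(-32)*13)/13)/272 = ((1/13)*(-1/31)*(-32 + 104 - 32*169 - 2912))*(1/272) = ((1/13)*(-1/31)*(-32 + 104 - 5408 - 2912))*(1/272) = ((1/13)*(-1/31)*(-8248))*(1/272) = (8248/403)*(1/272) = 1031/13702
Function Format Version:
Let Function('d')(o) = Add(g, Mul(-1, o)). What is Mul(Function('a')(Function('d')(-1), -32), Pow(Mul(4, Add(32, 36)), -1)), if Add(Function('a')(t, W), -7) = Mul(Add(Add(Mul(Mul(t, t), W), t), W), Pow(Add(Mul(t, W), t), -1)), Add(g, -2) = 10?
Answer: Rational(1031, 13702) ≈ 0.075244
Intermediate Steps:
g = 12 (g = Add(2, 10) = 12)
Function('d')(o) = Add(12, Mul(-1, o))
Function('a')(t, W) = Add(7, Mul(Pow(Add(t, Mul(W, t)), -1), Add(W, t, Mul(W, Pow(t, 2))))) (Function('a')(t, W) = Add(7, Mul(Add(Add(Mul(Mul(t, t), W), t), W), Pow(Add(Mul(t, W), t), -1))) = Add(7, Mul(Add(Add(Mul(Pow(t, 2), W), t), W), Pow(Add(Mul(W, t), t), -1))) = Add(7, Mul(Add(Add(Mul(W, Pow(t, 2)), t), W), Pow(Add(t, Mul(W, t)), -1))) = Add(7, Mul(Add(Add(t, Mul(W, Pow(t, 2))), W), Pow(Add(t, Mul(W, t)), -1))) = Add(7, Mul(Add(W, t, Mul(W, Pow(t, 2))), Pow(Add(t, Mul(W, t)), -1))) = Add(7, Mul(Pow(Add(t, Mul(W, t)), -1), Add(W, t, Mul(W, Pow(t, 2))))))
Mul(Function('a')(Function('d')(-1), -32), Pow(Mul(4, Add(32, 36)), -1)) = Mul(Mul(Pow(Add(12, Mul(-1, -1)), -1), Pow(Add(1, -32), -1), Add(-32, Mul(8, Add(12, Mul(-1, -1))), Mul(-32, Pow(Add(12, Mul(-1, -1)), 2)), Mul(7, -32, Add(12, Mul(-1, -1))))), Pow(Mul(4, Add(32, 36)), -1)) = Mul(Mul(Pow(Add(12, 1), -1), Pow(-31, -1), Add(-32, Mul(8, Add(12, 1)), Mul(-32, Pow(Add(12, 1), 2)), Mul(7, -32, Add(12, 1)))), Pow(Mul(4, 68), -1)) = Mul(Mul(Pow(13, -1), Rational(-1, 31), Add(-32, Mul(8, 13), Mul(-32, Pow(13, 2)), Mul(7, -32, 13))), Pow(272, -1)) = Mul(Mul(Rational(1, 13), Rational(-1, 31), Add(-32, 104, Mul(-32, 169), -2912)), Rational(1, 272)) = Mul(Mul(Rational(1, 13), Rational(-1, 31), Add(-32, 104, -5408, -2912)), Rational(1, 272)) = Mul(Mul(Rational(1, 13), Rational(-1, 31), -8248), Rational(1, 272)) = Mul(Rational(8248, 403), Rational(1, 272)) = Rational(1031, 13702)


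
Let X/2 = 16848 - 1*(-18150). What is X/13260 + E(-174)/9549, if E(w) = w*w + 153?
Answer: 9924818/1172405 ≈ 8.4653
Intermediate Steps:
E(w) = 153 + w² (E(w) = w² + 153 = 153 + w²)
X = 69996 (X = 2*(16848 - 1*(-18150)) = 2*(16848 + 18150) = 2*34998 = 69996)
X/13260 + E(-174)/9549 = 69996/13260 + (153 + (-174)²)/9549 = 69996*(1/13260) + (153 + 30276)*(1/9549) = 5833/1105 + 30429*(1/9549) = 5833/1105 + 3381/1061 = 9924818/1172405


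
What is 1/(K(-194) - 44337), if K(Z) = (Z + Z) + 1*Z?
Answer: -1/44919 ≈ -2.2262e-5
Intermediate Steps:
K(Z) = 3*Z (K(Z) = 2*Z + Z = 3*Z)
1/(K(-194) - 44337) = 1/(3*(-194) - 44337) = 1/(-582 - 44337) = 1/(-44919) = -1/44919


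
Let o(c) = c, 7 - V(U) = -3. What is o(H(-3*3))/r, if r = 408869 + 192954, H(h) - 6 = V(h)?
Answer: 16/601823 ≈ 2.6586e-5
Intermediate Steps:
V(U) = 10 (V(U) = 7 - 1*(-3) = 7 + 3 = 10)
H(h) = 16 (H(h) = 6 + 10 = 16)
r = 601823
o(H(-3*3))/r = 16/601823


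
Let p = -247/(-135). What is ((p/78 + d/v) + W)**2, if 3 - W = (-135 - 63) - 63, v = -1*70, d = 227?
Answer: 546583711969/8037225 ≈ 68007.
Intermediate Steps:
v = -70
W = 264 (W = 3 - ((-135 - 63) - 63) = 3 - (-198 - 63) = 3 - 1*(-261) = 3 + 261 = 264)
p = 247/135 (p = -247*(-1/135) = 247/135 ≈ 1.8296)
((p/78 + d/v) + W)**2 = (((247/135)/78 + 227/(-70)) + 264)**2 = (((247/135)*(1/78) + 227*(-1/70)) + 264)**2 = ((19/810 - 227/70) + 264)**2 = (-9127/2835 + 264)**2 = (739313/2835)**2 = 546583711969/8037225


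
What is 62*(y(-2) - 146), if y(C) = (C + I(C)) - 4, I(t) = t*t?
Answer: -9176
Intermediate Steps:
I(t) = t²
y(C) = -4 + C + C² (y(C) = (C + C²) - 4 = -4 + C + C²)
62*(y(-2) - 146) = 62*((-4 - 2 + (-2)²) - 146) = 62*((-4 - 2 + 4) - 146) = 62*(-2 - 146) = 62*(-148) = -9176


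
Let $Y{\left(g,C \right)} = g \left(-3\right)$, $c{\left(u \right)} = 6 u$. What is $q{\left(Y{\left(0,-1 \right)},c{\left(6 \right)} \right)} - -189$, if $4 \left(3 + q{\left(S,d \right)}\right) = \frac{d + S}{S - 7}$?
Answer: $\frac{1293}{7} \approx 184.71$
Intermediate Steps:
$Y{\left(g,C \right)} = - 3 g$
$q{\left(S,d \right)} = -3 + \frac{S + d}{4 \left(-7 + S\right)}$ ($q{\left(S,d \right)} = -3 + \frac{\left(d + S\right) \frac{1}{S - 7}}{4} = -3 + \frac{\left(S + d\right) \frac{1}{-7 + S}}{4} = -3 + \frac{\frac{1}{-7 + S} \left(S + d\right)}{4} = -3 + \frac{S + d}{4 \left(-7 + S\right)}$)
$q{\left(Y{\left(0,-1 \right)},c{\left(6 \right)} \right)} - -189 = \frac{84 + 6 \cdot 6 - 11 \left(\left(-3\right) 0\right)}{4 \left(-7 - 0\right)} - -189 = \frac{84 + 36 - 0}{4 \left(-7 + 0\right)} + 189 = \frac{84 + 36 + 0}{4 \left(-7\right)} + 189 = \frac{1}{4} \left(- \frac{1}{7}\right) 120 + 189 = - \frac{30}{7} + 189 = \frac{1293}{7}$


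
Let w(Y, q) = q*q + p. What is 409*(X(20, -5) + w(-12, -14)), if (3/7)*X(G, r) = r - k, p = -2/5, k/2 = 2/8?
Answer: 2242547/30 ≈ 74752.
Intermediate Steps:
k = ½ (k = 2*(2/8) = 2*(2*(⅛)) = 2*(¼) = ½ ≈ 0.50000)
p = -⅖ (p = -2*⅕ = -⅖ ≈ -0.40000)
X(G, r) = -7/6 + 7*r/3 (X(G, r) = 7*(r - 1*½)/3 = 7*(r - ½)/3 = 7*(-½ + r)/3 = -7/6 + 7*r/3)
w(Y, q) = -⅖ + q² (w(Y, q) = q*q - ⅖ = q² - ⅖ = -⅖ + q²)
409*(X(20, -5) + w(-12, -14)) = 409*((-7/6 + (7/3)*(-5)) + (-⅖ + (-14)²)) = 409*((-7/6 - 35/3) + (-⅖ + 196)) = 409*(-77/6 + 978/5) = 409*(5483/30) = 2242547/30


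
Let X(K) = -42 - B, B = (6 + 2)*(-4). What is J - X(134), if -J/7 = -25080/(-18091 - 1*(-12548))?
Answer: -120130/5543 ≈ -21.672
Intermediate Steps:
B = -32 (B = 8*(-4) = -32)
J = -175560/5543 (J = -(-175560)/(-18091 - 1*(-12548)) = -(-175560)/(-18091 + 12548) = -(-175560)/(-5543) = -(-175560)*(-1)/5543 = -7*25080/5543 = -175560/5543 ≈ -31.672)
X(K) = -10 (X(K) = -42 - 1*(-32) = -42 + 32 = -10)
J - X(134) = -175560/5543 - 1*(-10) = -175560/5543 + 10 = -120130/5543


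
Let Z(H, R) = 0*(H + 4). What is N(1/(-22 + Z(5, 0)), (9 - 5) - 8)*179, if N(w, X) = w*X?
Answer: 358/11 ≈ 32.545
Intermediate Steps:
Z(H, R) = 0 (Z(H, R) = 0*(4 + H) = 0)
N(w, X) = X*w
N(1/(-22 + Z(5, 0)), (9 - 5) - 8)*179 = (((9 - 5) - 8)/(-22 + 0))*179 = ((4 - 8)/(-22))*179 = -4*(-1/22)*179 = (2/11)*179 = 358/11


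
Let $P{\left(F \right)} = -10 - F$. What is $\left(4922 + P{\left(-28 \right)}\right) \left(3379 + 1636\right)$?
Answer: $24774100$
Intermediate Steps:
$\left(4922 + P{\left(-28 \right)}\right) \left(3379 + 1636\right) = \left(4922 - -18\right) \left(3379 + 1636\right) = \left(4922 + \left(-10 + 28\right)\right) 5015 = \left(4922 + 18\right) 5015 = 4940 \cdot 5015 = 24774100$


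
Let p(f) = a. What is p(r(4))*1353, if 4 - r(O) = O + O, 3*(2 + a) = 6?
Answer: 0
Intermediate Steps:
a = 0 (a = -2 + (⅓)*6 = -2 + 2 = 0)
r(O) = 4 - 2*O (r(O) = 4 - (O + O) = 4 - 2*O)
p(f) = 0
p(r(4))*1353 = 0*1353 = 0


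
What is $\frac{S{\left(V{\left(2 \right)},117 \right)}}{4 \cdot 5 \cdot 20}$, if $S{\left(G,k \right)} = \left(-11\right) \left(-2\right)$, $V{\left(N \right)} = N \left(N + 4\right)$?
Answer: $\frac{11}{200} \approx 0.055$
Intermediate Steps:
$V{\left(N \right)} = N \left(4 + N\right)$
$S{\left(G,k \right)} = 22$
$\frac{S{\left(V{\left(2 \right)},117 \right)}}{4 \cdot 5 \cdot 20} = \frac{22}{4 \cdot 5 \cdot 20} = \frac{22}{20 \cdot 20} = \frac{22}{400} = 22 \cdot \frac{1}{400} = \frac{11}{200}$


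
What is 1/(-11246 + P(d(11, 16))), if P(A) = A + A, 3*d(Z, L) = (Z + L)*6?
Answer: -1/11138 ≈ -8.9783e-5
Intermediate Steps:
d(Z, L) = 2*L + 2*Z (d(Z, L) = ((Z + L)*6)/3 = ((L + Z)*6)/3 = (6*L + 6*Z)/3 = 2*L + 2*Z)
P(A) = 2*A
1/(-11246 + P(d(11, 16))) = 1/(-11246 + 2*(2*16 + 2*11)) = 1/(-11246 + 2*(32 + 22)) = 1/(-11246 + 2*54) = 1/(-11246 + 108) = 1/(-11138) = -1/11138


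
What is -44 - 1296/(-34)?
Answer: -100/17 ≈ -5.8824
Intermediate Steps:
-44 - 1296/(-34) = -44 - 1296*(-1)/34 = -44 - 27*(-24/17) = -44 + 648/17 = -100/17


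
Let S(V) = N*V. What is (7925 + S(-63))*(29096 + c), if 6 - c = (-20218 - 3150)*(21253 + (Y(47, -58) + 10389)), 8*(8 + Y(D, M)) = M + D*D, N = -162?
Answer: 13517303878535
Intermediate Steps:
Y(D, M) = -8 + M/8 + D²/8 (Y(D, M) = -8 + (M + D*D)/8 = -8 + (M + D²)/8 = -8 + (M/8 + D²/8) = -8 + M/8 + D²/8)
c = 745506389 (c = 6 - (-20218 - 3150)*(21253 + ((-8 + (⅛)*(-58) + (⅛)*47²) + 10389)) = 6 - (-23368)*(21253 + ((-8 - 29/4 + (⅛)*2209) + 10389)) = 6 - (-23368)*(21253 + ((-8 - 29/4 + 2209/8) + 10389)) = 6 - (-23368)*(21253 + (2087/8 + 10389)) = 6 - (-23368)*(21253 + 85199/8) = 6 - (-23368)*255223/8 = 6 - 1*(-745506383) = 6 + 745506383 = 745506389)
S(V) = -162*V
(7925 + S(-63))*(29096 + c) = (7925 - 162*(-63))*(29096 + 745506389) = (7925 + 10206)*745535485 = 18131*745535485 = 13517303878535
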